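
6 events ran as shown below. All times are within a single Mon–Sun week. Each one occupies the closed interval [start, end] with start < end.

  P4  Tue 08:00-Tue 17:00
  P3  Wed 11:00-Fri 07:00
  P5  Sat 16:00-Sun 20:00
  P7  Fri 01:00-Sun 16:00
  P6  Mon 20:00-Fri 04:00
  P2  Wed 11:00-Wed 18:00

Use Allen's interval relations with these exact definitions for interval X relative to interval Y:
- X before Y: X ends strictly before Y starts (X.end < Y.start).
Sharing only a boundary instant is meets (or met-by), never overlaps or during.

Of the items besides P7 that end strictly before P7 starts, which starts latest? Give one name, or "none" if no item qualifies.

P2

Target P7 = [Fri 01:00, Sun 16:00].
P2 [Wed 11:00, Wed 18:00] → before → candidate.
P3 [Wed 11:00, Fri 07:00] → overlaps → excluded.
P4 [Tue 08:00, Tue 17:00] → before → candidate.
P5 [Sat 16:00, Sun 20:00] → overlapped-by → excluded.
P6 [Mon 20:00, Fri 04:00] → overlaps → excluded.
Among candidates, latest start is Wed 11:00 → P2.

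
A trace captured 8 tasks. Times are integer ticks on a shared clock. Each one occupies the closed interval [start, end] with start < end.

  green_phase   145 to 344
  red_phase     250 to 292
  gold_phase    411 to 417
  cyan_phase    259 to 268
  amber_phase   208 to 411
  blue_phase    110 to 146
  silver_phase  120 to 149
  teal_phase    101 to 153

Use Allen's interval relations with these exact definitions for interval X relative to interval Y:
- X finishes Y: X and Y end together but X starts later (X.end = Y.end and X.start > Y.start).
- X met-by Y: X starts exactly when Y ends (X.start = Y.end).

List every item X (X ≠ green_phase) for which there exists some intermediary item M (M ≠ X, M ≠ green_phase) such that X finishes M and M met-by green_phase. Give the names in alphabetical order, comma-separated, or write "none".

Target green_phase = [145, 344].
Intermediaries M with M met-by green_phase: none.
Union: none.

none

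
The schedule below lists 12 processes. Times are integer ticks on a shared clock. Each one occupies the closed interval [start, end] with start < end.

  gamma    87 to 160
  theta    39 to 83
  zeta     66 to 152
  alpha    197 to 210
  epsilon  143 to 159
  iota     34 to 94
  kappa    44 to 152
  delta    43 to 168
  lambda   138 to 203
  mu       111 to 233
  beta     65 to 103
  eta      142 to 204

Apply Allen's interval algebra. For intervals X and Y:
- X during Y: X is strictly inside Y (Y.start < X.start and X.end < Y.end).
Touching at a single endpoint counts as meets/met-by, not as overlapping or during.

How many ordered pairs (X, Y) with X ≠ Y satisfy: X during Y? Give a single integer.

Checking all 132 ordered pairs for relation 'during'; matching pairs in alphabetical order:
(alpha, mu): alpha during mu ✓
(beta, delta): beta during delta ✓
(beta, kappa): beta during kappa ✓
(epsilon, delta): epsilon during delta ✓
(epsilon, eta): epsilon during eta ✓
(epsilon, gamma): epsilon during gamma ✓
(epsilon, lambda): epsilon during lambda ✓
(epsilon, mu): epsilon during mu ✓
(eta, mu): eta during mu ✓
(gamma, delta): gamma during delta ✓
(kappa, delta): kappa during delta ✓
(lambda, mu): lambda during mu ✓
(theta, iota): theta during iota ✓
(zeta, delta): zeta during delta ✓
Count: 14.

14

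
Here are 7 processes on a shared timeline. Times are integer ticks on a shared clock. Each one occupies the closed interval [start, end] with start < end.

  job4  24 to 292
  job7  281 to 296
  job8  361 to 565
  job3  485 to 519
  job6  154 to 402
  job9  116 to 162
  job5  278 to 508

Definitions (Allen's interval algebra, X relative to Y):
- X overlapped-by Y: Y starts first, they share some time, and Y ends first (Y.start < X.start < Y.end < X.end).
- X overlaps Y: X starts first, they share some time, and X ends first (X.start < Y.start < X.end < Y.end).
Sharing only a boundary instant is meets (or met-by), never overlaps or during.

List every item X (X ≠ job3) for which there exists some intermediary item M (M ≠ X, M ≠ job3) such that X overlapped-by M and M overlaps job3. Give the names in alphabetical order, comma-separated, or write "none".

job8

Target job3 = [485, 519].
Intermediaries M with M overlaps job3: job5.
Via job5 — items with X overlapped-by job5: job8.
Union: job8.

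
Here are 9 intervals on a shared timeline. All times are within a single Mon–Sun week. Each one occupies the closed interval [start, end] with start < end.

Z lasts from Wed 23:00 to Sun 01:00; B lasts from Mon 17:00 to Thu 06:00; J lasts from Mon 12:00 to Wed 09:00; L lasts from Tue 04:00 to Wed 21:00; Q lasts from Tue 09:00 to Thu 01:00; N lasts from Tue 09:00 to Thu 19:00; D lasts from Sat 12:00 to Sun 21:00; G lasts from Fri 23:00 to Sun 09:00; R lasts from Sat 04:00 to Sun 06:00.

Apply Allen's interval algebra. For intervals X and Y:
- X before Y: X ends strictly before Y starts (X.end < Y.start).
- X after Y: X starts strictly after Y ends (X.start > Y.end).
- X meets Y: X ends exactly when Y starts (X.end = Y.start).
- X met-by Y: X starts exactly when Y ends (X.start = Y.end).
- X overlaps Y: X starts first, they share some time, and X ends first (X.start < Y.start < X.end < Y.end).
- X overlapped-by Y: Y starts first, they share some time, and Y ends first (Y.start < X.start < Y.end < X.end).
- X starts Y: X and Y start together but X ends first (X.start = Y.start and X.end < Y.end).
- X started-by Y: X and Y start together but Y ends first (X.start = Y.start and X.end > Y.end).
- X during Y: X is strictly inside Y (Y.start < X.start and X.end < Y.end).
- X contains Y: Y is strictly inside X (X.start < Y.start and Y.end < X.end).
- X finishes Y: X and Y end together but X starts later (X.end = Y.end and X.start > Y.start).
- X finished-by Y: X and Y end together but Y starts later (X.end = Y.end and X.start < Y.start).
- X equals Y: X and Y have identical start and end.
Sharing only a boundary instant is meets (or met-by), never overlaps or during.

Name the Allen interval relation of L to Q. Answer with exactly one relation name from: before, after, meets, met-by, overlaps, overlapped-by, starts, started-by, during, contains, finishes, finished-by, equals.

L = [Tue 04:00, Wed 21:00]; Q = [Tue 09:00, Thu 01:00].
Compare endpoints: L.start < Q.start, L.start < Q.end, L.end > Q.start, L.end < Q.end.
That pattern is 'overlaps'.

overlaps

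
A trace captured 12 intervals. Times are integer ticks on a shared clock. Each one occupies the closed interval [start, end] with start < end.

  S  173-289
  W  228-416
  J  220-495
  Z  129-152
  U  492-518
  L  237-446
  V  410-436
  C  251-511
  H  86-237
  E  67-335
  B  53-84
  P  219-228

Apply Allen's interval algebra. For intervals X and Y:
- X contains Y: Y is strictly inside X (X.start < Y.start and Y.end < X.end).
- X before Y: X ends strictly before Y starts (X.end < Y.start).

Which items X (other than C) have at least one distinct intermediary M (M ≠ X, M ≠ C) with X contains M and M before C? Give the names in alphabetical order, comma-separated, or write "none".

E, H, S

Target C = [251, 511].
Intermediaries M with M before C: B, H, P, Z.
Via B — items with X contains B: none.
Via H — items with X contains H: E.
Via P — items with X contains P: E, H, S.
Via Z — items with X contains Z: E, H.
Union: E, H, S.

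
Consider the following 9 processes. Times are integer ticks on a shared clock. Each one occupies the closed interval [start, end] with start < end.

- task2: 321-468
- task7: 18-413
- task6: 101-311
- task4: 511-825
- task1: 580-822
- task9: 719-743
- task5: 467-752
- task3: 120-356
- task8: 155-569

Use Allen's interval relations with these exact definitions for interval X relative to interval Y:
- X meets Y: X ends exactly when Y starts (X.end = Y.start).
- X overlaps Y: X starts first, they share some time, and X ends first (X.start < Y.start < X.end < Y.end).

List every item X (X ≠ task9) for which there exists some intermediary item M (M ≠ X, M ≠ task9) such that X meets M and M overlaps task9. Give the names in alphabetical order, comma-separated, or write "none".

Target task9 = [719, 743].
Intermediaries M with M overlaps task9: none.
Union: none.

none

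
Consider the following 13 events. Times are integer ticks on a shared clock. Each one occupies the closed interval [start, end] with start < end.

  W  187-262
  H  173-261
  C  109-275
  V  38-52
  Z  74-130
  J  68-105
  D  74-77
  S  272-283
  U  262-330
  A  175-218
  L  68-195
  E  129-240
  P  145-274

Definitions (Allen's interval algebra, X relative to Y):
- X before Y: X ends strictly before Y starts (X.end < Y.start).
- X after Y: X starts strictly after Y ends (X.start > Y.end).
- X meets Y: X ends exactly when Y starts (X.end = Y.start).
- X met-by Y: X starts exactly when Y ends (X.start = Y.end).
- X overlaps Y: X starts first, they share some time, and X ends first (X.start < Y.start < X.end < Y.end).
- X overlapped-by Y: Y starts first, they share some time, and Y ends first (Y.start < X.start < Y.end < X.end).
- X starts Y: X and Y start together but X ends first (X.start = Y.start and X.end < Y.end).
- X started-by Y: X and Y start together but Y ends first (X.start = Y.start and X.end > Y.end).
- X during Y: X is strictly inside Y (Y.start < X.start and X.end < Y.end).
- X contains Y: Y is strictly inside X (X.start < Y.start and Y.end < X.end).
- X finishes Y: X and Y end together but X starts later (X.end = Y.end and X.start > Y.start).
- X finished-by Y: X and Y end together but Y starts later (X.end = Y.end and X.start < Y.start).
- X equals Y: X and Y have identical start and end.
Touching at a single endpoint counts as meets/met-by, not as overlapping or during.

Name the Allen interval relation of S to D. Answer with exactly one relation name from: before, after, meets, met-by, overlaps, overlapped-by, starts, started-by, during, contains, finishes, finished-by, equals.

S = [272, 283]; D = [74, 77].
Compare endpoints: S.start > D.start, S.start > D.end, S.end > D.start, S.end > D.end.
That pattern is 'after'.

after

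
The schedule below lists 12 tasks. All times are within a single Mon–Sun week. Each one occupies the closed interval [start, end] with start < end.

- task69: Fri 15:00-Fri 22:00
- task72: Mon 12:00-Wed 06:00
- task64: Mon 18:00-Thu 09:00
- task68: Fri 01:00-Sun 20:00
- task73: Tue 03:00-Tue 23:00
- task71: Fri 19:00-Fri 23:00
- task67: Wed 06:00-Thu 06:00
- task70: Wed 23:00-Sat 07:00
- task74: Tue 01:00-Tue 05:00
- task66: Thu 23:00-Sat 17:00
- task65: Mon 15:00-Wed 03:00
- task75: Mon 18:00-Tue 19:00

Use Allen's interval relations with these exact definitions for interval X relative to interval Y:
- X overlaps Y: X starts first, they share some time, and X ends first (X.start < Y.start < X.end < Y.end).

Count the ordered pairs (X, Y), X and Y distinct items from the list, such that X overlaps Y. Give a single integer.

10

Checking all 132 ordered pairs for relation 'overlaps'; matching pairs in alphabetical order:
(task64, task70): task64 overlaps task70 ✓
(task65, task64): task65 overlaps task64 ✓
(task66, task68): task66 overlaps task68 ✓
(task67, task70): task67 overlaps task70 ✓
(task69, task71): task69 overlaps task71 ✓
(task70, task66): task70 overlaps task66 ✓
(task70, task68): task70 overlaps task68 ✓
(task72, task64): task72 overlaps task64 ✓
(task74, task73): task74 overlaps task73 ✓
(task75, task73): task75 overlaps task73 ✓
Count: 10.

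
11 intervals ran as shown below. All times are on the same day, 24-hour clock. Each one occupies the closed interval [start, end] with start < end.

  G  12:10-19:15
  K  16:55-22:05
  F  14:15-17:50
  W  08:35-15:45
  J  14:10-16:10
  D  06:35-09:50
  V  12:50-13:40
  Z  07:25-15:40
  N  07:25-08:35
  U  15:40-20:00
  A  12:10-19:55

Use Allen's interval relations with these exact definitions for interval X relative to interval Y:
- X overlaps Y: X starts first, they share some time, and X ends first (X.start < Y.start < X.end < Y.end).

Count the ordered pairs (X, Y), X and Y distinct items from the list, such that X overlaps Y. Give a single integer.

21

Checking all 110 ordered pairs for relation 'overlaps'; matching pairs in alphabetical order:
(A, K): A overlaps K ✓
(A, U): A overlaps U ✓
(D, W): D overlaps W ✓
(D, Z): D overlaps Z ✓
(F, K): F overlaps K ✓
(F, U): F overlaps U ✓
(G, K): G overlaps K ✓
(G, U): G overlaps U ✓
(J, F): J overlaps F ✓
(J, U): J overlaps U ✓
(U, K): U overlaps K ✓
(W, A): W overlaps A ✓
(W, F): W overlaps F ✓
(W, G): W overlaps G ✓
(W, J): W overlaps J ✓
(W, U): W overlaps U ✓
(Z, A): Z overlaps A ✓
(Z, F): Z overlaps F ✓
(Z, G): Z overlaps G ✓
(Z, J): Z overlaps J ✓
(Z, W): Z overlaps W ✓
Count: 21.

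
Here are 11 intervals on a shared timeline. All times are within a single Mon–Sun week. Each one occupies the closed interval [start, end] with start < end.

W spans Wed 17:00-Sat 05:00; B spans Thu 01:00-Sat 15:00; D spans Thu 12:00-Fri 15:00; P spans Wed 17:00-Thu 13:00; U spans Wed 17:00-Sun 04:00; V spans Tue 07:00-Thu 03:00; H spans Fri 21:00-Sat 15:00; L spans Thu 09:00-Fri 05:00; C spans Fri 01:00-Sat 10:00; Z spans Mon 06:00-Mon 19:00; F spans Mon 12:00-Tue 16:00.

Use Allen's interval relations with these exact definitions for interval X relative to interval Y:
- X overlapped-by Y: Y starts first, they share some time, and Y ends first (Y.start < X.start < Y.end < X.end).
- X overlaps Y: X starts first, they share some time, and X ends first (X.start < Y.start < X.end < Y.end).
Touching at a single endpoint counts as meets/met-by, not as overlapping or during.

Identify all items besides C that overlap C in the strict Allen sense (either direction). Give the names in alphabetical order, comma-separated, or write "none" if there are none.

D, H, L, W

Target C = [Fri 01:00, Sat 10:00].
B [Thu 01:00, Sat 15:00] → contains → no.
D [Thu 12:00, Fri 15:00] → overlaps → yes.
F [Mon 12:00, Tue 16:00] → before → no.
H [Fri 21:00, Sat 15:00] → overlapped-by → yes.
L [Thu 09:00, Fri 05:00] → overlaps → yes.
P [Wed 17:00, Thu 13:00] → before → no.
U [Wed 17:00, Sun 04:00] → contains → no.
V [Tue 07:00, Thu 03:00] → before → no.
W [Wed 17:00, Sat 05:00] → overlaps → yes.
Z [Mon 06:00, Mon 19:00] → before → no.
Result: D, H, L, W.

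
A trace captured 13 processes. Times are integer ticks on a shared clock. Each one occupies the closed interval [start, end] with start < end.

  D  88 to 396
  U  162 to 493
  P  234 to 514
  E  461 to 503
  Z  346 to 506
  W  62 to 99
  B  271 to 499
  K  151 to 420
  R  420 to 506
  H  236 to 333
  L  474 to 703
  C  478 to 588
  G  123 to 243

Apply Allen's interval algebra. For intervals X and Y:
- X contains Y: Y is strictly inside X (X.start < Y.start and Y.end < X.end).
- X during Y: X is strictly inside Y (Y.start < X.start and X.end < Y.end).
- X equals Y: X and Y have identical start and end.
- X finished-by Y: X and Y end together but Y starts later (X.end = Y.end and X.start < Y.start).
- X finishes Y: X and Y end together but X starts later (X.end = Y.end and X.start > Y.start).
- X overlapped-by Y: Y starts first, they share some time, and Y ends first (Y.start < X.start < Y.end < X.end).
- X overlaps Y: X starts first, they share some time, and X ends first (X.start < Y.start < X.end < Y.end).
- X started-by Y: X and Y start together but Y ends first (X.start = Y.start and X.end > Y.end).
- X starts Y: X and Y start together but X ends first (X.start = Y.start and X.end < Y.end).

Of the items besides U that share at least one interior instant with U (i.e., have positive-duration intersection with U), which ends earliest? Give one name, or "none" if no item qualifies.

Target U = [162, 493].
B [271, 499] → overlapped-by → candidate.
C [478, 588] → overlapped-by → candidate.
D [88, 396] → overlaps → candidate.
E [461, 503] → overlapped-by → candidate.
G [123, 243] → overlaps → candidate.
H [236, 333] → during → candidate.
K [151, 420] → overlaps → candidate.
L [474, 703] → overlapped-by → candidate.
P [234, 514] → overlapped-by → candidate.
R [420, 506] → overlapped-by → candidate.
W [62, 99] → before → excluded.
Z [346, 506] → overlapped-by → candidate.
Among candidates, earliest end is 243 → G.

G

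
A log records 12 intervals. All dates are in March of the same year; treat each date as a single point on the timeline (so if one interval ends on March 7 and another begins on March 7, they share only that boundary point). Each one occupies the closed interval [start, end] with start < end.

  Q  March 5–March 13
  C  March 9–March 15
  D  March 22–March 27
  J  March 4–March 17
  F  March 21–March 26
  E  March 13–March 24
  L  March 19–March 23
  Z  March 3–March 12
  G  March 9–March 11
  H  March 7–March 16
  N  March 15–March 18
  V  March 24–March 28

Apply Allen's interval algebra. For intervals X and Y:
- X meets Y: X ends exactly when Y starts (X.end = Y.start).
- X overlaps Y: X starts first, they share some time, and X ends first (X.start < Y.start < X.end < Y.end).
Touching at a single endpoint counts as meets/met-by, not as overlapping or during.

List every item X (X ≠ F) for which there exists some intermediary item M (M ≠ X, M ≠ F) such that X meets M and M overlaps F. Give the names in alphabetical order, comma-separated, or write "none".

Q

Target F = [March 21, March 26].
Intermediaries M with M overlaps F: E, L.
Via E — items with X meets E: Q.
Via L — items with X meets L: none.
Union: Q.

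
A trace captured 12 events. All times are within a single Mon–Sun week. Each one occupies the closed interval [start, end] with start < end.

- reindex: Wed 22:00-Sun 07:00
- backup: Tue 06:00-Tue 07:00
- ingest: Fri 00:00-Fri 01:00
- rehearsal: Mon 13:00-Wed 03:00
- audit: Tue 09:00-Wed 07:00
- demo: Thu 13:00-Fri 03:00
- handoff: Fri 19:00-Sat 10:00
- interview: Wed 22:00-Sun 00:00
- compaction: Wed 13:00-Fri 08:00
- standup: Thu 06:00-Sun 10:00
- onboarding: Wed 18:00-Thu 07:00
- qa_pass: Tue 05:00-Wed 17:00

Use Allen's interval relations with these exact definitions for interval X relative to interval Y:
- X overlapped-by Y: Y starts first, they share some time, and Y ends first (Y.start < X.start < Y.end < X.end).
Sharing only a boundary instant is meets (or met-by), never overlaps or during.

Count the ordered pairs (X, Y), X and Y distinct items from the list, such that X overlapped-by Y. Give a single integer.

11

Checking all 132 ordered pairs for relation 'overlapped-by'; matching pairs in alphabetical order:
(audit, rehearsal): audit overlapped-by rehearsal ✓
(compaction, qa_pass): compaction overlapped-by qa_pass ✓
(interview, compaction): interview overlapped-by compaction ✓
(interview, onboarding): interview overlapped-by onboarding ✓
(qa_pass, rehearsal): qa_pass overlapped-by rehearsal ✓
(reindex, compaction): reindex overlapped-by compaction ✓
(reindex, onboarding): reindex overlapped-by onboarding ✓
(standup, compaction): standup overlapped-by compaction ✓
(standup, interview): standup overlapped-by interview ✓
(standup, onboarding): standup overlapped-by onboarding ✓
(standup, reindex): standup overlapped-by reindex ✓
Count: 11.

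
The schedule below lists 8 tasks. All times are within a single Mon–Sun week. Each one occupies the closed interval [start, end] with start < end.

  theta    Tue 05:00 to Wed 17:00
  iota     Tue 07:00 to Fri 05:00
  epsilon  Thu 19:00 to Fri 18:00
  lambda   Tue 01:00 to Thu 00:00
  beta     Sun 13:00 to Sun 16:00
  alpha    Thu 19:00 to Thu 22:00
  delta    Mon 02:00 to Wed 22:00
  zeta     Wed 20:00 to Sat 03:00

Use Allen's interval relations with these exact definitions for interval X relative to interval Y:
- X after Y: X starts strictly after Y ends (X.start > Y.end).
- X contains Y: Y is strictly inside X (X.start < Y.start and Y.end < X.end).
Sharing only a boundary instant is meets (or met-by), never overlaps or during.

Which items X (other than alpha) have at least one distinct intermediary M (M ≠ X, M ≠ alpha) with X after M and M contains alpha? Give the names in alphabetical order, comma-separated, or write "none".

beta

Target alpha = [Thu 19:00, Thu 22:00].
Intermediaries M with M contains alpha: iota, zeta.
Via iota — items with X after iota: beta.
Via zeta — items with X after zeta: beta.
Union: beta.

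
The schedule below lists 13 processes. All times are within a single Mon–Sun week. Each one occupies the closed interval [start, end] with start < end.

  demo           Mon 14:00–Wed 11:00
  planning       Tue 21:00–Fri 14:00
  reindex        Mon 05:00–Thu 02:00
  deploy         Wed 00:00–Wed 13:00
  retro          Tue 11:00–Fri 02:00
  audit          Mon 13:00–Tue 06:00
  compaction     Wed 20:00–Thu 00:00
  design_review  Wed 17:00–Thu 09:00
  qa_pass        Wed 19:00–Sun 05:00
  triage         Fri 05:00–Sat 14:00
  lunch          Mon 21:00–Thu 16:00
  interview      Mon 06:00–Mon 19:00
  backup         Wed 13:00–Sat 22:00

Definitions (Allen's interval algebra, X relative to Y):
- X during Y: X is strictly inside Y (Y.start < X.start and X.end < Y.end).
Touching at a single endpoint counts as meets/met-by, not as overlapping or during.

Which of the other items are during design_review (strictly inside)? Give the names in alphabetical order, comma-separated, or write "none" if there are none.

compaction

Target design_review = [Wed 17:00, Thu 09:00].
audit [Mon 13:00, Tue 06:00] → before → no.
backup [Wed 13:00, Sat 22:00] → contains → no.
compaction [Wed 20:00, Thu 00:00] → during → yes.
demo [Mon 14:00, Wed 11:00] → before → no.
deploy [Wed 00:00, Wed 13:00] → before → no.
interview [Mon 06:00, Mon 19:00] → before → no.
lunch [Mon 21:00, Thu 16:00] → contains → no.
planning [Tue 21:00, Fri 14:00] → contains → no.
qa_pass [Wed 19:00, Sun 05:00] → overlapped-by → no.
reindex [Mon 05:00, Thu 02:00] → overlaps → no.
retro [Tue 11:00, Fri 02:00] → contains → no.
triage [Fri 05:00, Sat 14:00] → after → no.
Result: compaction.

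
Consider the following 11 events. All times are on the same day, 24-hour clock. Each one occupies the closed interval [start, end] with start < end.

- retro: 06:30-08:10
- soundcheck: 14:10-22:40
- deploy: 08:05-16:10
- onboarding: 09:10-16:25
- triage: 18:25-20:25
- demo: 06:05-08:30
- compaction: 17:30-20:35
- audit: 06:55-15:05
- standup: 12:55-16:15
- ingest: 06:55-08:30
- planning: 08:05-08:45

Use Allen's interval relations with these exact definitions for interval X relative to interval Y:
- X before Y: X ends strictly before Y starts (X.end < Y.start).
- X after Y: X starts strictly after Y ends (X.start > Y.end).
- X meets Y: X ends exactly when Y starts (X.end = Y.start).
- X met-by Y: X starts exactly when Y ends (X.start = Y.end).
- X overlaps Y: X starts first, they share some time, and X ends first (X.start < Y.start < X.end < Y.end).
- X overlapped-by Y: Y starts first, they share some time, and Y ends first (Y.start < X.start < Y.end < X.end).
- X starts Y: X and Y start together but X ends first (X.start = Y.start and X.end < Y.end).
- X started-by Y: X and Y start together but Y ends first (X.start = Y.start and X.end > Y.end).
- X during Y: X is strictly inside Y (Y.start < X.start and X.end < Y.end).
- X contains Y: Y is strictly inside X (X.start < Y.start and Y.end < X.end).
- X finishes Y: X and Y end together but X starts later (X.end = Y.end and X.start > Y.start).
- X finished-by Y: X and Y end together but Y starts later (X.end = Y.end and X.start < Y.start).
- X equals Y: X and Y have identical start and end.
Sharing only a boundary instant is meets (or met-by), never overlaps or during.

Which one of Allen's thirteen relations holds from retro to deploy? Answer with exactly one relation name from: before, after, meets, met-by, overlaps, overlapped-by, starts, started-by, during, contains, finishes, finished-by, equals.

overlaps

retro = [06:30, 08:10]; deploy = [08:05, 16:10].
Compare endpoints: retro.start < deploy.start, retro.start < deploy.end, retro.end > deploy.start, retro.end < deploy.end.
That pattern is 'overlaps'.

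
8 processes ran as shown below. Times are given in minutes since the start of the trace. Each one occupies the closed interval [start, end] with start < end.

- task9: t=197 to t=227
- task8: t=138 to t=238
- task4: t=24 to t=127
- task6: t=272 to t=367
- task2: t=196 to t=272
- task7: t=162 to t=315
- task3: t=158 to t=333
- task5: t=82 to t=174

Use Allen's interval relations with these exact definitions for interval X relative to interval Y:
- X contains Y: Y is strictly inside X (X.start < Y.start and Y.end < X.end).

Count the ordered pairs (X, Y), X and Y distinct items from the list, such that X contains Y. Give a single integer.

7

Checking all 56 ordered pairs for relation 'contains'; matching pairs in alphabetical order:
(task2, task9): task2 contains task9 ✓
(task3, task2): task3 contains task2 ✓
(task3, task7): task3 contains task7 ✓
(task3, task9): task3 contains task9 ✓
(task7, task2): task7 contains task2 ✓
(task7, task9): task7 contains task9 ✓
(task8, task9): task8 contains task9 ✓
Count: 7.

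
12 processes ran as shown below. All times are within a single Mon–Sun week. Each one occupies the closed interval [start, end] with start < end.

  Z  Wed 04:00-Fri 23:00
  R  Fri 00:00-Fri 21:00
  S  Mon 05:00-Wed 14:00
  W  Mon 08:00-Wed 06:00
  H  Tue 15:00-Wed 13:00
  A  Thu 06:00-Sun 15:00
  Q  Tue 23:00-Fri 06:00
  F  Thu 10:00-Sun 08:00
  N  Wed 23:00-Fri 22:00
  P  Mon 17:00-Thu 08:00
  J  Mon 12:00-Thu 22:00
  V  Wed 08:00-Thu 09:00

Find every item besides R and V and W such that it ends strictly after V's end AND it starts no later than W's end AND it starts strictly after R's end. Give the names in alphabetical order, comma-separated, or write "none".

Conditions: its end is strictly after V's end (X.end > Thu 09:00) AND its start is no later than W's end (X.start <= Wed 06:00) AND its start is strictly after R's end (X.start > Fri 21:00).
A: end Sun 15:00 > Thu 09:00? ✓; start Thu 06:00 <= Wed 06:00? ✗; start Thu 06:00 > Fri 21:00? ✗ → no.
F: end Sun 08:00 > Thu 09:00? ✓; start Thu 10:00 <= Wed 06:00? ✗; start Thu 10:00 > Fri 21:00? ✗ → no.
H: end Wed 13:00 > Thu 09:00? ✗; start Tue 15:00 <= Wed 06:00? ✓; start Tue 15:00 > Fri 21:00? ✗ → no.
J: end Thu 22:00 > Thu 09:00? ✓; start Mon 12:00 <= Wed 06:00? ✓; start Mon 12:00 > Fri 21:00? ✗ → no.
N: end Fri 22:00 > Thu 09:00? ✓; start Wed 23:00 <= Wed 06:00? ✗; start Wed 23:00 > Fri 21:00? ✗ → no.
P: end Thu 08:00 > Thu 09:00? ✗; start Mon 17:00 <= Wed 06:00? ✓; start Mon 17:00 > Fri 21:00? ✗ → no.
Q: end Fri 06:00 > Thu 09:00? ✓; start Tue 23:00 <= Wed 06:00? ✓; start Tue 23:00 > Fri 21:00? ✗ → no.
S: end Wed 14:00 > Thu 09:00? ✗; start Mon 05:00 <= Wed 06:00? ✓; start Mon 05:00 > Fri 21:00? ✗ → no.
Z: end Fri 23:00 > Thu 09:00? ✓; start Wed 04:00 <= Wed 06:00? ✓; start Wed 04:00 > Fri 21:00? ✗ → no.
Result: none.

none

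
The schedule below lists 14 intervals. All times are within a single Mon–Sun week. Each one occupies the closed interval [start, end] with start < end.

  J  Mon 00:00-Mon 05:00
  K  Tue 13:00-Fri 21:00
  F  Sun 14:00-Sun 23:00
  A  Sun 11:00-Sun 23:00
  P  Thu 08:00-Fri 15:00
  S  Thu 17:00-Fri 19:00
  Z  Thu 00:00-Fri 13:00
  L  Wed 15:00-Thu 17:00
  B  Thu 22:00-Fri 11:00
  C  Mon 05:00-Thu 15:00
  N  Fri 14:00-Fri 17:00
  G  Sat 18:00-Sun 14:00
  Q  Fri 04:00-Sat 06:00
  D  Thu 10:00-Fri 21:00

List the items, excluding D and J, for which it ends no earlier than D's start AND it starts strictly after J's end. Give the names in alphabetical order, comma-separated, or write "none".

Conditions: its end is no earlier than D's start (X.end >= Thu 10:00) AND its start is strictly after J's end (X.start > Mon 05:00).
A: end Sun 23:00 >= Thu 10:00? ✓; start Sun 11:00 > Mon 05:00? ✓ → yes.
B: end Fri 11:00 >= Thu 10:00? ✓; start Thu 22:00 > Mon 05:00? ✓ → yes.
C: end Thu 15:00 >= Thu 10:00? ✓; start Mon 05:00 > Mon 05:00? ✗ → no.
F: end Sun 23:00 >= Thu 10:00? ✓; start Sun 14:00 > Mon 05:00? ✓ → yes.
G: end Sun 14:00 >= Thu 10:00? ✓; start Sat 18:00 > Mon 05:00? ✓ → yes.
K: end Fri 21:00 >= Thu 10:00? ✓; start Tue 13:00 > Mon 05:00? ✓ → yes.
L: end Thu 17:00 >= Thu 10:00? ✓; start Wed 15:00 > Mon 05:00? ✓ → yes.
N: end Fri 17:00 >= Thu 10:00? ✓; start Fri 14:00 > Mon 05:00? ✓ → yes.
P: end Fri 15:00 >= Thu 10:00? ✓; start Thu 08:00 > Mon 05:00? ✓ → yes.
Q: end Sat 06:00 >= Thu 10:00? ✓; start Fri 04:00 > Mon 05:00? ✓ → yes.
S: end Fri 19:00 >= Thu 10:00? ✓; start Thu 17:00 > Mon 05:00? ✓ → yes.
Z: end Fri 13:00 >= Thu 10:00? ✓; start Thu 00:00 > Mon 05:00? ✓ → yes.
Result: A, B, F, G, K, L, N, P, Q, S, Z.

A, B, F, G, K, L, N, P, Q, S, Z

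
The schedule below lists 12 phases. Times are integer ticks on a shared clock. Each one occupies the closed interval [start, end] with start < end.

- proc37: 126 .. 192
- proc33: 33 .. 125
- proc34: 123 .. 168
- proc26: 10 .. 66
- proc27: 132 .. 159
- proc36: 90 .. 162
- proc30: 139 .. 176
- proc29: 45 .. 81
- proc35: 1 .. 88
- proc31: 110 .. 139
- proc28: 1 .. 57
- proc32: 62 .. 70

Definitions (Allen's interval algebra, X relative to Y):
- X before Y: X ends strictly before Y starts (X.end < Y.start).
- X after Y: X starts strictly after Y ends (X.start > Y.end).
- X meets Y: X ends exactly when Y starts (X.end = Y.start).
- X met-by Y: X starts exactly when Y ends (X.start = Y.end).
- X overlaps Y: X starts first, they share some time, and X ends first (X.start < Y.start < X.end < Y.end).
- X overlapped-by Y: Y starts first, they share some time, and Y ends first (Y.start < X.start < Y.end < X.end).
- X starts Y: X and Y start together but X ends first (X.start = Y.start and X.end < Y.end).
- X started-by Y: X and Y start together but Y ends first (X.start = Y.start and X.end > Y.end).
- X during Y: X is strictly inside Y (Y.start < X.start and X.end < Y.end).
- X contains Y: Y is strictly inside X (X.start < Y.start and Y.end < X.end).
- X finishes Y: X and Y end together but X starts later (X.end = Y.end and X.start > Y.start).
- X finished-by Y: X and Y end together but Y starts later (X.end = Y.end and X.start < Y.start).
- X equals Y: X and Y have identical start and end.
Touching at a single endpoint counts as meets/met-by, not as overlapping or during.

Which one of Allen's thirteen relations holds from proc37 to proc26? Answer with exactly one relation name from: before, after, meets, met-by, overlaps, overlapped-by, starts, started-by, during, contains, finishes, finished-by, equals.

after

proc37 = [126, 192]; proc26 = [10, 66].
Compare endpoints: proc37.start > proc26.start, proc37.start > proc26.end, proc37.end > proc26.start, proc37.end > proc26.end.
That pattern is 'after'.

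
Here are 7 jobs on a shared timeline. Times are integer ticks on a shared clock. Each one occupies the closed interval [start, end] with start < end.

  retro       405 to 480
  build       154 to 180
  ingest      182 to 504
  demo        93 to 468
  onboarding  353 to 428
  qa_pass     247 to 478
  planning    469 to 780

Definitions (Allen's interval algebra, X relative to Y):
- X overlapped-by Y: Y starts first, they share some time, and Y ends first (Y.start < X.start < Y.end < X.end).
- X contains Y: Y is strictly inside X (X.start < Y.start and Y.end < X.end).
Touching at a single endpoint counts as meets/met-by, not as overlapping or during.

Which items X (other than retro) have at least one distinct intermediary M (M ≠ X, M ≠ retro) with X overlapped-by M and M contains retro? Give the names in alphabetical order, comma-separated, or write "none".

planning

Target retro = [405, 480].
Intermediaries M with M contains retro: ingest.
Via ingest — items with X overlapped-by ingest: planning.
Union: planning.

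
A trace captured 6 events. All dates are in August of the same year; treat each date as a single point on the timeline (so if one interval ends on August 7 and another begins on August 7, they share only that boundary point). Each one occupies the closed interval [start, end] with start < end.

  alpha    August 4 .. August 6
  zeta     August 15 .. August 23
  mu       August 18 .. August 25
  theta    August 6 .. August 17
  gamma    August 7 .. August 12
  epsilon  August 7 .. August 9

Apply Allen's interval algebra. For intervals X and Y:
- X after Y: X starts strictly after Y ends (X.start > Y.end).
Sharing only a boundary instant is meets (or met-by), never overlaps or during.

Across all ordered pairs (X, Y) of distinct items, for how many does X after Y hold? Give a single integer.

9

Checking all 30 ordered pairs for relation 'after'; matching pairs in alphabetical order:
(epsilon, alpha): epsilon after alpha ✓
(gamma, alpha): gamma after alpha ✓
(mu, alpha): mu after alpha ✓
(mu, epsilon): mu after epsilon ✓
(mu, gamma): mu after gamma ✓
(mu, theta): mu after theta ✓
(zeta, alpha): zeta after alpha ✓
(zeta, epsilon): zeta after epsilon ✓
(zeta, gamma): zeta after gamma ✓
Count: 9.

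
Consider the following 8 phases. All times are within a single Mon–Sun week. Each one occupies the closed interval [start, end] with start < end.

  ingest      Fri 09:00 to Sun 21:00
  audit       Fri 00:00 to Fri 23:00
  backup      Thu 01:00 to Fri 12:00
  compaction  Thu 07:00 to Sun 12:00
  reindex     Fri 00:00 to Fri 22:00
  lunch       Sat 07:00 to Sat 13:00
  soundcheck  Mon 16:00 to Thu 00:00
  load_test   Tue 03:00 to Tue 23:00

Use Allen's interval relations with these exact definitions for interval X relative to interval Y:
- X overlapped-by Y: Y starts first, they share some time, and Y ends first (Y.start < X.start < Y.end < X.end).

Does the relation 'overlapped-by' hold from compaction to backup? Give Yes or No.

compaction = [Thu 07:00, Sun 12:00], backup = [Thu 01:00, Fri 12:00].
Actual relation of compaction to backup: overlapped-by.
Asked whether 'overlapped-by' holds → Yes.

Yes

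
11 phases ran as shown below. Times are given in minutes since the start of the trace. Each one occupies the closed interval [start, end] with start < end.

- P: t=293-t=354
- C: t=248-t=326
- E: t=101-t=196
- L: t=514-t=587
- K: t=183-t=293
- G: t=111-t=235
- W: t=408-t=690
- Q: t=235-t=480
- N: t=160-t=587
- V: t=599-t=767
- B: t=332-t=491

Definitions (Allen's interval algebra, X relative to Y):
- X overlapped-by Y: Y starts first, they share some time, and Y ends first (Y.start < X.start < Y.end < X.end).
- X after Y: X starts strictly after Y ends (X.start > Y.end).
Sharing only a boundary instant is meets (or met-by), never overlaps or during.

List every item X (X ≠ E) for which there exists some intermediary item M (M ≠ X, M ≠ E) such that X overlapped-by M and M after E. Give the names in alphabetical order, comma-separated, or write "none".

B, P, V, W

Target E = [t=101, t=196].
Intermediaries M with M after E: B, C, L, P, Q, V, W.
Via B — items with X overlapped-by B: W.
Via C — items with X overlapped-by C: P.
Via L — items with X overlapped-by L: none.
Via P — items with X overlapped-by P: B.
Via Q — items with X overlapped-by Q: B, W.
Via V — items with X overlapped-by V: none.
Via W — items with X overlapped-by W: V.
Union: B, P, V, W.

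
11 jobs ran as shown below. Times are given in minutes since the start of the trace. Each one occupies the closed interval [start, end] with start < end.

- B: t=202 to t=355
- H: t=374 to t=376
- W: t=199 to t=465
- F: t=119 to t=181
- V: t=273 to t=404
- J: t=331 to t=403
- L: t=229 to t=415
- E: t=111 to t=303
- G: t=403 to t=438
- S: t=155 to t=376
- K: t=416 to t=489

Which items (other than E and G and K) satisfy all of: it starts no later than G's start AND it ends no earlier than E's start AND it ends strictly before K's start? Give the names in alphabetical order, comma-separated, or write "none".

Conditions: its start is no later than G's start (X.start <= t=403) AND its end is no earlier than E's start (X.end >= t=111) AND its end is strictly before K's start (X.end < t=416).
B: start t=202 <= t=403? ✓; end t=355 >= t=111? ✓; end t=355 < t=416? ✓ → yes.
F: start t=119 <= t=403? ✓; end t=181 >= t=111? ✓; end t=181 < t=416? ✓ → yes.
H: start t=374 <= t=403? ✓; end t=376 >= t=111? ✓; end t=376 < t=416? ✓ → yes.
J: start t=331 <= t=403? ✓; end t=403 >= t=111? ✓; end t=403 < t=416? ✓ → yes.
L: start t=229 <= t=403? ✓; end t=415 >= t=111? ✓; end t=415 < t=416? ✓ → yes.
S: start t=155 <= t=403? ✓; end t=376 >= t=111? ✓; end t=376 < t=416? ✓ → yes.
V: start t=273 <= t=403? ✓; end t=404 >= t=111? ✓; end t=404 < t=416? ✓ → yes.
W: start t=199 <= t=403? ✓; end t=465 >= t=111? ✓; end t=465 < t=416? ✗ → no.
Result: B, F, H, J, L, S, V.

B, F, H, J, L, S, V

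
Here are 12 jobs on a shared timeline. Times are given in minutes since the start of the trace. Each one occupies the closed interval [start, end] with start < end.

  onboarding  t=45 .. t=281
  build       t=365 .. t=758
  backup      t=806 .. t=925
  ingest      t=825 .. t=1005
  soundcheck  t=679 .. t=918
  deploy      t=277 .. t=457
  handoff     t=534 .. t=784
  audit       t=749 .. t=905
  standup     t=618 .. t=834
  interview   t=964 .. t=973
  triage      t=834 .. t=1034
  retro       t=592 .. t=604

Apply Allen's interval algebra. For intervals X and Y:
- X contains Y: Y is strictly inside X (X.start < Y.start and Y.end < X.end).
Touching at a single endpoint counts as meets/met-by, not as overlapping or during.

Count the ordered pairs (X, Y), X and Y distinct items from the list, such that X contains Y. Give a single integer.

Checking all 132 ordered pairs for relation 'contains'; matching pairs in alphabetical order:
(build, retro): build contains retro ✓
(handoff, retro): handoff contains retro ✓
(ingest, interview): ingest contains interview ✓
(soundcheck, audit): soundcheck contains audit ✓
(triage, interview): triage contains interview ✓
Count: 5.

5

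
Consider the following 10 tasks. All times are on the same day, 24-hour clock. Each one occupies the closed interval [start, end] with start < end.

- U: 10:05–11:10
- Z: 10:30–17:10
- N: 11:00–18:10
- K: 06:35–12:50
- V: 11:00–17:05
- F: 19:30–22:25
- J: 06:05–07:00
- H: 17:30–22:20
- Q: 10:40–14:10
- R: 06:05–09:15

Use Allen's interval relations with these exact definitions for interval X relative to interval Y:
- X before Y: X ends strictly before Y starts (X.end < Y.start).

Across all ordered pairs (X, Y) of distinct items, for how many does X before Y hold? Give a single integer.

25

Checking all 90 ordered pairs for relation 'before'; matching pairs in alphabetical order:
(J, F): J before F ✓
(J, H): J before H ✓
(J, N): J before N ✓
(J, Q): J before Q ✓
(J, U): J before U ✓
(J, V): J before V ✓
(J, Z): J before Z ✓
(K, F): K before F ✓
(K, H): K before H ✓
(N, F): N before F ✓
(Q, F): Q before F ✓
(Q, H): Q before H ✓
(R, F): R before F ✓
(R, H): R before H ✓
(R, N): R before N ✓
(R, Q): R before Q ✓
(R, U): R before U ✓
(R, V): R before V ✓
(R, Z): R before Z ✓
(U, F): U before F ✓
(U, H): U before H ✓
(V, F): V before F ✓
(V, H): V before H ✓
(Z, F): Z before F ✓
... plus 1 further pairs not listed.
Count: 25.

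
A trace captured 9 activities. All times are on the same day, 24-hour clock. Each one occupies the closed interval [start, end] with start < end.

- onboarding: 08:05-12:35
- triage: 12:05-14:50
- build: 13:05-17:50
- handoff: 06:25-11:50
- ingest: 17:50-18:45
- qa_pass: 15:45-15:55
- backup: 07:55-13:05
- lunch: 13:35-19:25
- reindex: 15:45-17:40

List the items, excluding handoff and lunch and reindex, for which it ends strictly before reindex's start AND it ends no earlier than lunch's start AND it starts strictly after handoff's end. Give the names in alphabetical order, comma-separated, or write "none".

triage

Conditions: its end is strictly before reindex's start (X.end < 15:45) AND its end is no earlier than lunch's start (X.end >= 13:35) AND its start is strictly after handoff's end (X.start > 11:50).
backup: end 13:05 < 15:45? ✓; end 13:05 >= 13:35? ✗; start 07:55 > 11:50? ✗ → no.
build: end 17:50 < 15:45? ✗; end 17:50 >= 13:35? ✓; start 13:05 > 11:50? ✓ → no.
ingest: end 18:45 < 15:45? ✗; end 18:45 >= 13:35? ✓; start 17:50 > 11:50? ✓ → no.
onboarding: end 12:35 < 15:45? ✓; end 12:35 >= 13:35? ✗; start 08:05 > 11:50? ✗ → no.
qa_pass: end 15:55 < 15:45? ✗; end 15:55 >= 13:35? ✓; start 15:45 > 11:50? ✓ → no.
triage: end 14:50 < 15:45? ✓; end 14:50 >= 13:35? ✓; start 12:05 > 11:50? ✓ → yes.
Result: triage.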